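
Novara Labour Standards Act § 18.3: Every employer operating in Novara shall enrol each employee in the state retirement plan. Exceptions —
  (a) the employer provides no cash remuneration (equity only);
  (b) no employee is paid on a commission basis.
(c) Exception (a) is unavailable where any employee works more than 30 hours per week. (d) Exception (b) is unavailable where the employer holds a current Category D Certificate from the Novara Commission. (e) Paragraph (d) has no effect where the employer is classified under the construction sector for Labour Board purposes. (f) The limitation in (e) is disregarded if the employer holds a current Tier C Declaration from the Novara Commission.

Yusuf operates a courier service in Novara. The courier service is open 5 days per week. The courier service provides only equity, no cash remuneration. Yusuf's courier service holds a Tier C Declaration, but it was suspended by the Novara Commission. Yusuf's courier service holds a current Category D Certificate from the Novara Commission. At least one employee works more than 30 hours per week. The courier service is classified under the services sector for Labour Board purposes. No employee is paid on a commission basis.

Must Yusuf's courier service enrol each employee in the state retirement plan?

Exception (a)'s conditions are all satisfied: remuneration is equity-only. But applying paragraph (c): (c) operates — at least one employee exceeds 30 hours/week. Exception (a) does not apply.
Exception (b) is satisfied on its face — no employee is paid on commission. But: (d) operates — a current Category D Certificate is held. (e) does not operate here (the courier service is classified under the services sector), so (d) stands. Exception (b) does not apply.
Every exception is unavailable, so the rule governs.

Yes — Yusuf's courier service must enrol each employee in the state retirement plan.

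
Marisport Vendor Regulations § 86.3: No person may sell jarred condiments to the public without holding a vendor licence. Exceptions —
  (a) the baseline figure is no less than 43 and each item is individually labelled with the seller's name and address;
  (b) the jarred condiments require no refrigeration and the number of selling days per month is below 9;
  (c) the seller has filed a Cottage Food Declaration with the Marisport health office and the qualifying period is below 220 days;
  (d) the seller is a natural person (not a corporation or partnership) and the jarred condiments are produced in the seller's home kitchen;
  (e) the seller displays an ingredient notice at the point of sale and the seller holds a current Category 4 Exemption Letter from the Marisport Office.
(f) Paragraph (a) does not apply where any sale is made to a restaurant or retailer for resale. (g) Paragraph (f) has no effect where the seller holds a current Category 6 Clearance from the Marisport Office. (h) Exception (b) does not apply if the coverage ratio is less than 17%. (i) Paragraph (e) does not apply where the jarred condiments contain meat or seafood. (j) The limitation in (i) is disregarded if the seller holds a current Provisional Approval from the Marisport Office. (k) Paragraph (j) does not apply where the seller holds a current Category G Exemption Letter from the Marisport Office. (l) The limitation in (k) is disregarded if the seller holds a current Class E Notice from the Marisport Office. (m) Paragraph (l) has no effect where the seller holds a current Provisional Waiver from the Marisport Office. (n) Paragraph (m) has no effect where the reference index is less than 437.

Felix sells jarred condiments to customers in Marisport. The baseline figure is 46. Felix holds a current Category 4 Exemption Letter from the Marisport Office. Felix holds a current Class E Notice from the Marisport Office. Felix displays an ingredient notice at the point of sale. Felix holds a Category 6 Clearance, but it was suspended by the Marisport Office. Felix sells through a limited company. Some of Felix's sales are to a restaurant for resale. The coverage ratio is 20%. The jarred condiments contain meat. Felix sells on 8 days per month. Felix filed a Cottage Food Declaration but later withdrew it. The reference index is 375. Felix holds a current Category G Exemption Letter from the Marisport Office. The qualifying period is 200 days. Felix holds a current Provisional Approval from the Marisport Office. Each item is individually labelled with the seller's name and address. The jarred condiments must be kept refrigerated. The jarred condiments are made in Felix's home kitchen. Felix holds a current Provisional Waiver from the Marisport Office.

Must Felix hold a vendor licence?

No — exception (e) applies; Felix is not required to hold a vendor licence.

Exception (a) is satisfied on its face — the baseline figure is 46, meeting the 43 threshold; items are individually labelled. Turning to paragraphs (f)–(g): (f) applies — some sales are to a restaurant for resale. (g), which would lift (f), is inapplicable — there is no Category 6 Clearance in force. So (a) is unavailable.
Exception (b) fails — the jarred condiments require refrigeration.
Exception (c) fails — the Cottage Food Declaration was withdrawn.
Exception (d) does not apply: the seller operates through a limited company.
Exception (e) is satisfied on its face — an ingredient notice is displayed; a current Category 4 Exemption Letter is held. Applying paragraphs (i)–(n): (i) would limit (e) — the jarred condiments contain meat — but (j) sets (i) aside: (j) is triggered — a current Provisional Approval is held. (k) would limit (j) — a current Category G Exemption Letter is held — but (l) sets (k) aside: (l) operates against (k): a current Class E Notice is held. (m) operates (a current Provisional Waiver is held), but is set aside by (n): (n) applies — the reference index is 375, less than the 437 limit. So (e) applies.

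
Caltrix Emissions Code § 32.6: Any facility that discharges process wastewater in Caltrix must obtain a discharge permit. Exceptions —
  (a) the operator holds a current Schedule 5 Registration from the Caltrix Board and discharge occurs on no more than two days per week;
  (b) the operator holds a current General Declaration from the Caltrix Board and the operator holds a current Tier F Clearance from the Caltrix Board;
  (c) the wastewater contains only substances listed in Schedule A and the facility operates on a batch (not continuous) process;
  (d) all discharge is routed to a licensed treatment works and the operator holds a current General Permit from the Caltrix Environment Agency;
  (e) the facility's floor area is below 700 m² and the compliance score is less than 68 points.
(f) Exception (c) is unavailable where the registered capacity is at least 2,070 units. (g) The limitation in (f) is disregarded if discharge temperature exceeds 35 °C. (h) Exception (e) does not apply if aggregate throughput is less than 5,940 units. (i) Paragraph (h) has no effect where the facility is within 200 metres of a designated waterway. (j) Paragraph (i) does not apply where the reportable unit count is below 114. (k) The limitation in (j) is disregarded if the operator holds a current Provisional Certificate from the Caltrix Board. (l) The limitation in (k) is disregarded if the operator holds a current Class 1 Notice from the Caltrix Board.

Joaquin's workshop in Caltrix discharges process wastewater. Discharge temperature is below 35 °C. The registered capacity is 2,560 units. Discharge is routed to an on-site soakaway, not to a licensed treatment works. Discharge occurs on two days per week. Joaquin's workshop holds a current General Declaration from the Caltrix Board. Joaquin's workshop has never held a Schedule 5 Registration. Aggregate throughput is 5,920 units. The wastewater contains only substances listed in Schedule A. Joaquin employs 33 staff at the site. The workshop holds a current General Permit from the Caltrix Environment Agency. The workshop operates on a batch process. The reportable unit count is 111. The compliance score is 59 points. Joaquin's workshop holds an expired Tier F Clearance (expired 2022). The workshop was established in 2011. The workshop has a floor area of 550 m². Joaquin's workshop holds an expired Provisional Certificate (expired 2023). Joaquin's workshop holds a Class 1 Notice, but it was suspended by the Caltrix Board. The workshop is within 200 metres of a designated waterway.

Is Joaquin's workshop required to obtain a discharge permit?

Exception (a) fails — there is no Schedule 5 Registration in force.
Exception (b) does not apply: there is no Tier F Clearance in force.
All of (c)'s requirements are met (the wastewater is Schedule-A-only; the facility operates on a batch process). However, paragraphs (f)–(g) must be considered: (f) is triggered — the registered capacity is 2,560 units, meeting the 2,070 units threshold. (g) is not engaged (discharge temperature is below 35 °C), so (f) stands. (c) is therefore removed.
Exception (d) requires that all discharge is routed to a licensed treatment works; but discharge is not routed to a licensed treatment works, so (d) is unavailable.
Exception (e): the facility's floor area is 550 m², below the 700 m² limit; the compliance score is 59 points, less than the 68 points limit — every condition holds. But: (h) operates against (e): aggregate throughput is 5,920 units, less than the 5,940 units limit. (i) applies (the workshop is within 200 m of a designated waterway), but is set aside by (j): (j) operates against (i): the reportable unit count is 111, below the 114 limit. (k), which would lift (j), is not engaged — there is no Provisional Certificate in force. So (e) is unavailable.
No exception is made out. Joaquin's workshop falls within the general rule.

Yes — Joaquin's workshop must obtain a discharge permit.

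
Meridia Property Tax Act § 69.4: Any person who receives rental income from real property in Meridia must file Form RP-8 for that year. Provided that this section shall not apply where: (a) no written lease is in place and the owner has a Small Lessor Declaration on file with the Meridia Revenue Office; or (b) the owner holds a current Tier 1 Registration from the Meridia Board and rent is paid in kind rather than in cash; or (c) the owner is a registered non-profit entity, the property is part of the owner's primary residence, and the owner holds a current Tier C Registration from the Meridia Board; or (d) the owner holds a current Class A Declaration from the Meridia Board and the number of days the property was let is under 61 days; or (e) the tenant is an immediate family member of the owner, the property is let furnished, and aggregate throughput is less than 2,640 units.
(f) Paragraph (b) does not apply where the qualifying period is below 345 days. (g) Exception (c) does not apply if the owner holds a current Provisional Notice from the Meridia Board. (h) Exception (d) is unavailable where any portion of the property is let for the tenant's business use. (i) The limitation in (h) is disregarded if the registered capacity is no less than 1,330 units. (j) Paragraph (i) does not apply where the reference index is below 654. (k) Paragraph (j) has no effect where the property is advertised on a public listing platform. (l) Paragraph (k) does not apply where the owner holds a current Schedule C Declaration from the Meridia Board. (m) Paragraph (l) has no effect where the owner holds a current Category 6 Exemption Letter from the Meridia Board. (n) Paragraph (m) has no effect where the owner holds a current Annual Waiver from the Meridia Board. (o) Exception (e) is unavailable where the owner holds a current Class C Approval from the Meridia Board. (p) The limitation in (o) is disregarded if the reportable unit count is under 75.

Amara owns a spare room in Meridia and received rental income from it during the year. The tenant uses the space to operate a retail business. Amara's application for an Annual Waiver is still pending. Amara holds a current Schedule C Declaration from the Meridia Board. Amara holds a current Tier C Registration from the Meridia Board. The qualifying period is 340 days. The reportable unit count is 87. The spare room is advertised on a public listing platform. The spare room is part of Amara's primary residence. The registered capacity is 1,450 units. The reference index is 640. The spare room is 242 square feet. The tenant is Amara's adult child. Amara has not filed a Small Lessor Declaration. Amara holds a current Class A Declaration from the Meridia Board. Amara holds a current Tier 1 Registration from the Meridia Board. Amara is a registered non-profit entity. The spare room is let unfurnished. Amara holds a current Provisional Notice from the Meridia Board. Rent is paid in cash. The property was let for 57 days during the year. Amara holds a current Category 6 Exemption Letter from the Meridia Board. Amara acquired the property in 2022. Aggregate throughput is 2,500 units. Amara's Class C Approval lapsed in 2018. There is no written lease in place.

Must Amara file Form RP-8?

No — exception (d) applies; Amara is not required to file Form RP-8.

Exception (a) fails — no Small Lessor Declaration is on file.
Exception (b) fails — rent is paid in cash.
Exception (c): Amara is a registered non-profit; the spare room is part of the primary residence; a current Tier C Registration is held — every condition holds. But: (g) operates against (c): a current Provisional Notice is held. Exception (c) does not apply.
Exception (d): a current Class A Declaration is held; the number of days the property was let is 57 days, under the 61 days limit — every condition holds. Applying paragraphs (h)–(n): (h) applies (the space is let for business use), but yields to (i): (i) operates — the registered capacity is 1,450 units, meeting the 1,330 units threshold. (j) is triggered (the reference index is 640, below the 654 limit), but is set aside by (k): (k) applies — the property is publicly advertised. (l) is triggered (a current Schedule C Declaration is held), but is displaced by (m): (m) is engaged — a current Category 6 Exemption Letter is held. (n), which would lift (m), is not engaged — there is no Annual Waiver in force. (d) remains available.
Exception (e) requires that the property is let furnished; but the property is let unfurnished, so (e) is unavailable.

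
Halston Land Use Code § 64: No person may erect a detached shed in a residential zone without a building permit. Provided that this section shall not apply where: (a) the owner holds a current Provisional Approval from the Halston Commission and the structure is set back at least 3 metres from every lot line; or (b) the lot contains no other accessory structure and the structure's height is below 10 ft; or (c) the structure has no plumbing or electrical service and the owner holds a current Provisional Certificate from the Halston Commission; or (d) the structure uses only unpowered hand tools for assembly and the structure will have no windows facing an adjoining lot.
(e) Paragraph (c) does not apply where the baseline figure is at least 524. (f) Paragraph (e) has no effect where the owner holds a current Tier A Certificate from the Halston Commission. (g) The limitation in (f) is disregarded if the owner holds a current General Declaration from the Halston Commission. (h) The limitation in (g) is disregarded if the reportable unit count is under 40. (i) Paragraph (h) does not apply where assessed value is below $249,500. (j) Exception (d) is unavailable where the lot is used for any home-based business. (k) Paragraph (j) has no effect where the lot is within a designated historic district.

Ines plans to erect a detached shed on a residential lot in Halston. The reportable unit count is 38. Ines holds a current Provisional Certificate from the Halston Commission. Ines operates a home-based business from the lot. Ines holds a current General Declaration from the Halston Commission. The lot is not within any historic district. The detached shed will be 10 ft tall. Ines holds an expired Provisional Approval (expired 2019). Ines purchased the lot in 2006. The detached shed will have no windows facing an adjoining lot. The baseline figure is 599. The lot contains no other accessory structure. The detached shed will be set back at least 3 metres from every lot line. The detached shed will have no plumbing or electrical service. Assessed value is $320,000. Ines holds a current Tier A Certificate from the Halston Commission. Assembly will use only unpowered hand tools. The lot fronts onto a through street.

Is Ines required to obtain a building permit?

No — exception (c) applies; Ines does not need a building permit.

Exception (a) does not apply: the Provisional Approval is not current.
Exception (b) does not apply: the structure's height is 10 ft, not below 10 ft.
Exception (c) is satisfied on its face — there is no plumbing or electrical service; a current Provisional Certificate is held. Considering the limiting provisions: (e) would limit (c) — the baseline figure is 599, meeting the 524 threshold — but (f) sets (e) aside: (f) is triggered — a current Tier A Certificate is held. (g) operates (a current General Declaration is held), but is set aside by (h): (h) is triggered — the reportable unit count is 38, under the 40 limit. (i), which would lift (h), does not operate here — assessed value is $320,000, not below $249,500. Exception (c) stands.
Exception (d)'s conditions are all satisfied: assembly uses only hand tools; no windows face an adjoining lot. However, paragraphs (j)–(k) must be considered: (j) is engaged — a home-based business operates on the lot. (k) is inapplicable (the lot is not in a historic district), so (j) stands. Exception (d) does not apply.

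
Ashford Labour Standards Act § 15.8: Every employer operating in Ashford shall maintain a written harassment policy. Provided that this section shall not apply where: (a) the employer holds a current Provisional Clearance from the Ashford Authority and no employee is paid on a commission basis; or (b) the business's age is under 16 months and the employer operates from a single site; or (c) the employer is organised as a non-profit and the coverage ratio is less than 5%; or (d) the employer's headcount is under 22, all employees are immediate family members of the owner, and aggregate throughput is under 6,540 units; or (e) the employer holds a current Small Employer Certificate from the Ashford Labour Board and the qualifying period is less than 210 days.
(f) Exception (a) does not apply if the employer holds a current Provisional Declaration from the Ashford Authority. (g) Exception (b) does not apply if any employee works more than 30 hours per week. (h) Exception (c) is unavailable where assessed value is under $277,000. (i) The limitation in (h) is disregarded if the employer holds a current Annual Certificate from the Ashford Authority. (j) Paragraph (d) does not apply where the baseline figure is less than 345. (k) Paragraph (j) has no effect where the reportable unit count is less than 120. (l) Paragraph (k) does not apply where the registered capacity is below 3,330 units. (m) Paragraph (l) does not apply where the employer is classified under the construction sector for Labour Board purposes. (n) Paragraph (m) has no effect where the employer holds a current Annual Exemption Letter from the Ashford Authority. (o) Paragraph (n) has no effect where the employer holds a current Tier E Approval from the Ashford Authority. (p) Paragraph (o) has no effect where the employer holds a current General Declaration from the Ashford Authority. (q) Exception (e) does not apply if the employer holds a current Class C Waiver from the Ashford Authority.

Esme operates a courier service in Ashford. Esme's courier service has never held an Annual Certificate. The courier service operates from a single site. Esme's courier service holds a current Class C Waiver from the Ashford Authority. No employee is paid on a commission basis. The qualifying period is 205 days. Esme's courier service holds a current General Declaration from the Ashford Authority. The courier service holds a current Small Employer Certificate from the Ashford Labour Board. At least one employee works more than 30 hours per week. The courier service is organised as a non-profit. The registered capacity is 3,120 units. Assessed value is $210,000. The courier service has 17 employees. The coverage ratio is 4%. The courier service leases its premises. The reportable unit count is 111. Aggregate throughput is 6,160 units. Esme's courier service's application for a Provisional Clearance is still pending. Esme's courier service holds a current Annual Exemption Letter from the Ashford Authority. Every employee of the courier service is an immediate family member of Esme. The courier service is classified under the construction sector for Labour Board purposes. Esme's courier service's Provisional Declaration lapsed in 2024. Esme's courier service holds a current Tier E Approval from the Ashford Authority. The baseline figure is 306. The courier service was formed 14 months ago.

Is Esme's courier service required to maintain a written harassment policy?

Exception (a) does not apply: the Provisional Clearance is not current.
Exception (b): the business's age is 14 months, under the 16 months limit; the employer operates from a single site — every condition holds. But: (g) is engaged — at least one employee exceeds 30 hours/week. Exception (b) does not apply.
Exception (c)'s conditions are all satisfied: the employer is a non-profit; the coverage ratio is 4%, less than the 5% limit. Turning to paragraphs (h)–(i): (h) operates — assessed value is $210,000, under the $277,000 limit. (i), which would lift (h), does not operate here — no current Annual Certificate is held. (c) is therefore removed.
Exception (d): the employer's headcount is 17, under the 22 limit; every employee is an immediate family member; aggregate throughput is 6,160 units, under the 6,540 units limit — every condition holds. But: (j) is triggered — the baseline figure is 306, less than the 345 limit. (k) would limit (j) — the reportable unit count is 111, less than the 120 limit — but (l) sets (k) aside: (l) operates — the registered capacity is 3,120 units, below the 3,330 units limit. (m) would limit (l) — the courier service is classified under the construction sector — but (n) sets (m) aside: (n) operates against (m): a current Annual Exemption Letter is held. (o) is triggered (a current Tier E Approval is held), but is itself disapplied by (p): (p) operates — a current General Declaration is held. Exception (d) does not apply.
Exception (e)'s conditions are all satisfied: a current Small Employer Certificate is held; the qualifying period is 205 days, less than the 210 days limit. However, paragraph (q) must be considered: (q) operates against (e): a current Class C Waiver is held. So (e) is unavailable.
No exception applies. The general rule governs.

Yes — Esme's courier service must maintain a written harassment policy.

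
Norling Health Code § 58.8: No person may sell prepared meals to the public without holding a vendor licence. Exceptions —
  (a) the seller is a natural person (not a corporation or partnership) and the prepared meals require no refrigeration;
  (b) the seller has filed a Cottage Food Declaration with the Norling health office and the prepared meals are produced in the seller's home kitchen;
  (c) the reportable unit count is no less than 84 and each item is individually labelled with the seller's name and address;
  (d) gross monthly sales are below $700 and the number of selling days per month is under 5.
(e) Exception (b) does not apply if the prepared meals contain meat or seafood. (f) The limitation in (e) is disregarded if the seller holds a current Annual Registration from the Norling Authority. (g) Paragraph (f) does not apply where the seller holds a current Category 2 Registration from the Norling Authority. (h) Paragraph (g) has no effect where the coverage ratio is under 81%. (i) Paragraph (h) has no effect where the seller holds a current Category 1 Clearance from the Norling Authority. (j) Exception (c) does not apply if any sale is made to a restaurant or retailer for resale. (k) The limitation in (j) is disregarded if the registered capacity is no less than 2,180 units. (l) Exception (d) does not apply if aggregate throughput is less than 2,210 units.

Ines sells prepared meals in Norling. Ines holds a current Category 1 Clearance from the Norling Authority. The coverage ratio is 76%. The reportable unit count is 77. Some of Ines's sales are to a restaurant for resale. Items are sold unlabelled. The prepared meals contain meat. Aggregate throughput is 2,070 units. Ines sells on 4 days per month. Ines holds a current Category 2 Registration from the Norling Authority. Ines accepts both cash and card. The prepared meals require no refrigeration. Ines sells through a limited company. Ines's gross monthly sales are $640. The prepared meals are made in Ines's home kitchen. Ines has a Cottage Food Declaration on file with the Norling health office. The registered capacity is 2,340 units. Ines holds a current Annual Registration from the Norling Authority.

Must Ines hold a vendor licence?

Exception (a) does not apply: the seller operates through a limited company.
Exception (b)'s conditions are all satisfied: a Cottage Food Declaration is on file; the prepared meals are home-kitchen produced. But: (e) operates — the prepared meals contain meat. (f) would limit (e) — a current Annual Registration is held — but (g) sets (f) aside: (g) operates against (f): a current Category 2 Registration is held. (h) is triggered (the coverage ratio is 76%, under the 81% limit), but is overridden by (i): (i) applies — a current Category 1 Clearance is held. (b) is therefore removed.
Exception (c) fails — the reportable unit count is 77, short of 84.
Exception (d) is satisfied on its face — gross monthly sales are $640, below the $700 limit; the number of selling days per month is 4, under the 5 limit. Turning to paragraph (l): (l) operates against (d): aggregate throughput is 2,070 units, less than the 2,210 units limit. So (d) is unavailable.
No exception applies. The general rule governs.

Yes — Ines must hold a vendor licence.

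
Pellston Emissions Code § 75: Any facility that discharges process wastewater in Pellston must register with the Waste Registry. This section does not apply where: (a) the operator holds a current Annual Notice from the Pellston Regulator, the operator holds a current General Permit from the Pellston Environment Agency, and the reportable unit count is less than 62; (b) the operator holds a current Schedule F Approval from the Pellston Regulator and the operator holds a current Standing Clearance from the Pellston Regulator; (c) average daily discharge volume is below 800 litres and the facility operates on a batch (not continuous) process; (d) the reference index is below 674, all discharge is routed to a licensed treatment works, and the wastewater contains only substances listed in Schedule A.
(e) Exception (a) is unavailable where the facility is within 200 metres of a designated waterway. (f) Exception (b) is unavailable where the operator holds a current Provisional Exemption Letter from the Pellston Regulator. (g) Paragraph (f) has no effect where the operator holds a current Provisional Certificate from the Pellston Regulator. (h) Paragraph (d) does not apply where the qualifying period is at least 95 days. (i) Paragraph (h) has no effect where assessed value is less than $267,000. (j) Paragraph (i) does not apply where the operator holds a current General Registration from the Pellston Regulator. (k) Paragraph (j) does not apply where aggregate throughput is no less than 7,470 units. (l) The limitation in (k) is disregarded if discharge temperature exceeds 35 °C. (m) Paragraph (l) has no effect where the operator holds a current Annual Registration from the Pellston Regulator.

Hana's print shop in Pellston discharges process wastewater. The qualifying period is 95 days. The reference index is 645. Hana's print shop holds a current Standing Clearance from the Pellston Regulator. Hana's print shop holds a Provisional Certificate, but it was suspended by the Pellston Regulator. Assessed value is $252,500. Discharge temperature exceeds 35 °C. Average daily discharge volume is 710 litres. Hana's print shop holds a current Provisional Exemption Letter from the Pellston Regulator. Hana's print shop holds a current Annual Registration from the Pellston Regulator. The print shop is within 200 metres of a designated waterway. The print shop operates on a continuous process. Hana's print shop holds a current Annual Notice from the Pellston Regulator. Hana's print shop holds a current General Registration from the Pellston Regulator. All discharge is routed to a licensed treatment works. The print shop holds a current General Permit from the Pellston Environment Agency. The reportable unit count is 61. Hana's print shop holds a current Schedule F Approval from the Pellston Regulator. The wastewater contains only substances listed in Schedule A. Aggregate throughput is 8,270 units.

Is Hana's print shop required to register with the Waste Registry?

No — exception (d) applies; Hana's print shop is not required to register with the Waste Registry.

Exception (a)'s conditions are all satisfied: a current Annual Notice is held; a current General Permit is held; the reportable unit count is 61, less than the 62 limit. Turning to paragraph (e): (e) is triggered — the print shop is within 200 m of a designated waterway. So (a) is unavailable.
Exception (b)'s conditions are all satisfied: a current Schedule F Approval is held; a current Standing Clearance is held. Turning to paragraphs (f)–(g): (f) operates against (b): a current Provisional Exemption Letter is held. (g), which would lift (f), is not engaged — the Provisional Certificate is not current. (b) is therefore removed.
Exception (c) requires that the facility operates on a batch (not continuous) process; but the facility operates on a continuous process, so (c) is unavailable.
Exception (d) is satisfied on its face — the reference index is 645, below the 674 limit; discharge is routed to a licensed treatment works; the wastewater is Schedule-A-only. Under paragraphs (h)–(m): (h) is triggered (the qualifying period is 95 days, meeting the 95 days threshold), but is itself disapplied by (i): (i) is engaged — assessed value is $252,500, less than the $267,000 limit. (j) applies (a current General Registration is held), but is overridden by (k): (k) operates against (j): aggregate throughput is 8,270 units, meeting the 7,470 units threshold. (l) would limit (k) — discharge temperature exceeds 35 °C — but (m) sets (l) aside: (m) applies — a current Annual Registration is held. (d) remains available.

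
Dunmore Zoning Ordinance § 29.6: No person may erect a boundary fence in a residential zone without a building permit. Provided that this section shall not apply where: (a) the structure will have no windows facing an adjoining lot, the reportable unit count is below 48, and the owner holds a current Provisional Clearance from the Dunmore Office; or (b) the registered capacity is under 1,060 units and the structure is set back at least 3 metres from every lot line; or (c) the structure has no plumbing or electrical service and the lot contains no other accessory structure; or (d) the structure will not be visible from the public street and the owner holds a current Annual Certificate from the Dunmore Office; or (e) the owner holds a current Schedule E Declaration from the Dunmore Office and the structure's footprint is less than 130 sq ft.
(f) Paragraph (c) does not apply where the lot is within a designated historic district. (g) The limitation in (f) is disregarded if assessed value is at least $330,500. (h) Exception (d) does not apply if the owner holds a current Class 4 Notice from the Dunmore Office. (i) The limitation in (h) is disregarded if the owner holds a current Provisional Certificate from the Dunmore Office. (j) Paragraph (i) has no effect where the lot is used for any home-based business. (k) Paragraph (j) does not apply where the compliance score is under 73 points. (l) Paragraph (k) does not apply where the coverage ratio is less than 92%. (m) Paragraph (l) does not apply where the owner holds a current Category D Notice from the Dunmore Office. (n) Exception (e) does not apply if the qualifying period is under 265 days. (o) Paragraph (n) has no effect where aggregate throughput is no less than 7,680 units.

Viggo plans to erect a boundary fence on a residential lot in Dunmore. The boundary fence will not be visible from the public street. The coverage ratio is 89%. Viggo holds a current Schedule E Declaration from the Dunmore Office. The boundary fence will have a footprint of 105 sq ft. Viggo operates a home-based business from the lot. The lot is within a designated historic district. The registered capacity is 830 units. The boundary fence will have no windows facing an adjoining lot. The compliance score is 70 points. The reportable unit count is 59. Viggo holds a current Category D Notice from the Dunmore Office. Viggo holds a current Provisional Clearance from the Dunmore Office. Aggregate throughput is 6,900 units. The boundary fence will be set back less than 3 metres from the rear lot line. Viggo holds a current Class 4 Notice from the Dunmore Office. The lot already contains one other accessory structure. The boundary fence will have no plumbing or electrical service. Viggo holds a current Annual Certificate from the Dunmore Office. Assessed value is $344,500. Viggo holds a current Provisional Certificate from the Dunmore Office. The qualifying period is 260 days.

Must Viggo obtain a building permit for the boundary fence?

No — exception (d) applies; Viggo does not need a building permit.

Exception (a) requires that the reportable unit count is below 48; but the reportable unit count is 59, not below 48, so (a) is unavailable.
Exception (b) does not apply: the rear setback is under 3 m.
Exception (c) fails — the lot already has another accessory structure.
All of (d)'s requirements are met (the structure will not be visible from the street; a current Annual Certificate is held). As to paragraphs (h)–(m): (h) applies (a current Class 4 Notice is held), but is displaced by (i): (i) operates against (h): a current Provisional Certificate is held. (j) would limit (i) — a home-based business operates on the lot — but (k) sets (j) aside: (k) is engaged — the compliance score is 70 points, under the 73 points limit. (l) would limit (k) — the coverage ratio is 89%, less than the 92% limit — but (m) sets (l) aside: (m) operates — a current Category D Notice is held. (d) remains available.
Exception (e)'s conditions are all satisfied: a current Schedule E Declaration is held; the structure's footprint is 105 sq ft, less than the 130 sq ft limit. Turning to paragraphs (n)–(o): (n) operates — the qualifying period is 260 days, under the 265 days limit. (o) is not engaged (aggregate throughput is 6,900 units, short of 7,680 units), so (n) stands. Exception (e) does not apply.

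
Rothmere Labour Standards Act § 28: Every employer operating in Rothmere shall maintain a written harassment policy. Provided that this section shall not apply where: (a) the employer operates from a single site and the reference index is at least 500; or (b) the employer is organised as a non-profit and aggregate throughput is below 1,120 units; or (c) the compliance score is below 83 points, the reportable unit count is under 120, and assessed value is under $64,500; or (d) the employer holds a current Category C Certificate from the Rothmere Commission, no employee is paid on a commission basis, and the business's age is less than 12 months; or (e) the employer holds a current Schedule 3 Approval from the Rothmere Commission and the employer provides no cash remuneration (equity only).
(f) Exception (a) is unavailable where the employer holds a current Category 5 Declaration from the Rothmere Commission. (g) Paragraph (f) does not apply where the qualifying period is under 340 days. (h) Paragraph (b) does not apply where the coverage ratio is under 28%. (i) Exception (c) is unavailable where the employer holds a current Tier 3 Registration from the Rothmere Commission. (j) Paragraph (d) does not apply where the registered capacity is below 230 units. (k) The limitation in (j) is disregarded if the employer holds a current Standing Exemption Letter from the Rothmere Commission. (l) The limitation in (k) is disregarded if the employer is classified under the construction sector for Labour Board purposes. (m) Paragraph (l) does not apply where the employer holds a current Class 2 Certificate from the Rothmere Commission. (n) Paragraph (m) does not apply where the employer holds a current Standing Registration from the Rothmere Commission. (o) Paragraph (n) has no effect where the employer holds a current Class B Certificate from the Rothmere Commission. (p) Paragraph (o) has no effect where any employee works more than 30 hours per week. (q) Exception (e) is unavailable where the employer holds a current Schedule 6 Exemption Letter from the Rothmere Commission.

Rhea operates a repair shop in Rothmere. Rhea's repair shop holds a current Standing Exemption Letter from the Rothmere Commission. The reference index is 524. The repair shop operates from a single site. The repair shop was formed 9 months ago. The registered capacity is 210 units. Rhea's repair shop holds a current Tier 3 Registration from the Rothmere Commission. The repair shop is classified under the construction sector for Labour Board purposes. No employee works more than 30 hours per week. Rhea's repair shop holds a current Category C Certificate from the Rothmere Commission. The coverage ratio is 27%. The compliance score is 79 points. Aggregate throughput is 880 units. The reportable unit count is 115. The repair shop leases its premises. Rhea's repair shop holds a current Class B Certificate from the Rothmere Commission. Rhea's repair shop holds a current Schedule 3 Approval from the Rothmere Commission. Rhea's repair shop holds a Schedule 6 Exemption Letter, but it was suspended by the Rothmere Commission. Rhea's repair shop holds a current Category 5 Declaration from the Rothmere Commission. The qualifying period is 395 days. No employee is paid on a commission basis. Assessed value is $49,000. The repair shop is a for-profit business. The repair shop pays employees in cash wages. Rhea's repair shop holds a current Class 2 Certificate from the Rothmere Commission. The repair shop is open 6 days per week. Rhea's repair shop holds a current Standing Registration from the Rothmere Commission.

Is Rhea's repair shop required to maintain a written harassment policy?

No — exception (d) applies; Rhea's repair shop is not required to maintain a written harassment policy.

Exception (a) is satisfied on its face — the employer operates from a single site; the reference index is 524, meeting the 500 threshold. Turning to paragraphs (f)–(g): (f) operates against (a): a current Category 5 Declaration is held. (g), which would lift (f), is not triggered — the qualifying period is 395 days, not under 340 days. (a) is therefore removed.
Exception (b) fails — the employer is for-profit.
All of (c)'s requirements are met (the compliance score is 79 points, below the 83 points limit; the reportable unit count is 115, under the 120 limit; assessed value is $49,000, under the $64,500 limit). But: (i) operates against (c): a current Tier 3 Registration is held. So (c) is unavailable.
Exception (d)'s conditions are all satisfied: a current Category C Certificate is held; no employee is paid on commission; the business's age is 9 months, less than the 12 months limit. As to paragraphs (j)–(p): (j) would limit (d) — the registered capacity is 210 units, below the 230 units limit — but (k) sets (j) aside: (k) is engaged — a current Standing Exemption Letter is held. (l) would limit (k) — the repair shop is classified under the construction sector — but (m) sets (l) aside: (m) operates against (l): a current Class 2 Certificate is held. (n) is triggered (a current Standing Registration is held), but is itself disapplied by (o): (o) applies — a current Class B Certificate is held. (p) is not engaged (no employee exceeds 30 hours/week), so (o) stands. So (d) applies.
Exception (e) requires that the employer provides no cash remuneration (equity only); but employees are paid cash wages, so (e) is unavailable.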